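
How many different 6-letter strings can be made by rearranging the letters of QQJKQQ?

QQJKQQ has 6 letters with Q appearing 4 times.
Dividing 6! = 720 by 4! = 24 for the repeated letters gives 30.

30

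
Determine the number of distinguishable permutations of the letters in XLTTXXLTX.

1260

XLTTXXLTX has 9 letters with L appearing twice, T appearing 3 times, and X appearing 4 times.
Dividing 9! = 362880 by 4!·3!·2! = 288 for the repeated letters gives 1260.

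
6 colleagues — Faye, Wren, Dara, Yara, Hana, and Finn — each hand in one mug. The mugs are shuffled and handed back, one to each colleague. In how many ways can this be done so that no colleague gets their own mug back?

265

Count assignments avoiding every fixed point. For any j of the 6 colleagues fixed to their own mug, the other 6−j can be arranged in (6−j)! ways.
By inclusion–exclusion this is Σ_{j=0}^{6} (−1)^j C(6,j)·(6−j)!.
Computing: 720 − 720 + 360 − 120 + 30 − 6 + 1 = 265.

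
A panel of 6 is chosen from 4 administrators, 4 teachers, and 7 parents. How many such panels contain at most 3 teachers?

4950

Split by how many teachers are chosen (0 through 3).
Sum: C(4,0)·C(11,6) + C(4,1)·C(11,5) + C(4,2)·C(11,4) + C(4,3)·C(11,3) = 462 + 1848 + 1980 + 660 = 4950.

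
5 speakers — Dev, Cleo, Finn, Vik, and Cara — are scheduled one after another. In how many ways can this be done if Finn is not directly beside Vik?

Of the 5! = 120 arrangements, those with Finn and Vik adjacent number 2 × 4! = 48 (treat the pair as a block with 2 internal orders).
Complementary counting: 120 − 48 = 72.

72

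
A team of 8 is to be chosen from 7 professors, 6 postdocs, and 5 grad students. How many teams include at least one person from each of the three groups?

Unrestricted: C(18,8) = 43758 ways to pick any 8 of the 18.
Subtract selections that omit an entire group: no professors → C(11,8) = 165; no postdocs → C(12,8) = 495; no grad students → C(13,8) = 1287.
Add back selections omitting two groups (i.e. drawn from a single group): C(7,8) + C(6,8) + C(5,8) = 0.
By inclusion–exclusion: 43758 − 1947 + 0 = 41811.

41811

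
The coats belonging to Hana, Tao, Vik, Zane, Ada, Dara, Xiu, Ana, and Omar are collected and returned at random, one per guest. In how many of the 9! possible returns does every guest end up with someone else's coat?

133496

This is the derangement count D_9: permutations of 9 items with no fixed point.
By inclusion–exclusion this is Σ_{j=0}^{9} (−1)^j C(9,j)·(9−j)!.
Computing: 362880 − 362880 + 181440 − 60480 + 15120 − 3024 + 504 − 72 + 9 − 1 = 133496.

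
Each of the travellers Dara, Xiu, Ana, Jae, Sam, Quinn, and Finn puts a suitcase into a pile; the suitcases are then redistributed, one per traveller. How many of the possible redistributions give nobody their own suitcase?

1854

Count assignments avoiding every fixed point. For any j of the 7 travellers fixed to their own suitcase, the other 7−j can be arranged in (7−j)! ways.
By inclusion–exclusion this is Σ_{j=0}^{7} (−1)^j C(7,j)·(7−j)!.
Computing: 5040 − 5040 + 2520 − 840 + 210 − 42 + 7 − 1 = 1854.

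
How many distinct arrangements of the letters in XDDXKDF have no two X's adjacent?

Total arrangements of XDDXKDF: 7!/(3!·2!) = 420.
Arrangements with the X's together: treat XX as one letter, giving (6)!/(3!) = 120.
Hence 420 − 120 = 300.

300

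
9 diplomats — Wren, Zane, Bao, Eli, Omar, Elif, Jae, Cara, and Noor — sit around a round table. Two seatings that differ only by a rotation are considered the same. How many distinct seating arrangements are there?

40320

Fix one person's seat to break rotational symmetry; the remaining 8 people can be arranged in (8)! = 40320 ways.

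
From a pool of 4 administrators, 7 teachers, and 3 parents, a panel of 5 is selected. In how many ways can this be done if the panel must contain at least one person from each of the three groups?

1288

Unrestricted: C(14,5) = 2002 ways to pick any 5 of the 14.
Selections missing a whole group: no administrators → C(10,5) = 252; no teachers → C(7,5) = 21; no parents → C(11,5) = 462.
Add back selections omitting two groups (i.e. drawn from a single group): C(4,5) + C(7,5) + C(3,5) = 21.
By inclusion–exclusion: 2002 − 735 + 21 = 1288.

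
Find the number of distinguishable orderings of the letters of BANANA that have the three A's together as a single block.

Treat the 3 copies of A as a single block. The multiset to arrange is then {AAA, B, N, N}, 4 items in all.
That gives (4)!/(2!) = 12 arrangements.

12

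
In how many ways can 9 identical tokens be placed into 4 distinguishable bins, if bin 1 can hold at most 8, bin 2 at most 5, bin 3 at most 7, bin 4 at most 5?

175

Ignoring the caps, the number of non-negative solutions to x_1+…+x_4 = 9 is C(12,3) = 220.
Subtract solutions that violate a single cap (substitute x_i' = x_i − (cap_i+1)): x_1 ≥ 9 gives C(3,3) = 1; x_2 ≥ 6 gives C(6,3) = 20; x_3 ≥ 8 gives C(4,3) = 4; x_4 ≥ 6 gives C(6,3) = 20. Together 45.
No two caps can be exceeded simultaneously, so the pair terms are all 0.
By inclusion–exclusion the count is 220 − 45 + 0 = 175.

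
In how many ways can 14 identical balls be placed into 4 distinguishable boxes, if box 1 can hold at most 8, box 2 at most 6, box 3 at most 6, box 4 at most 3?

143

Ignoring the caps, the number of non-negative solutions to x_1+…+x_4 = 14 is C(17,3) = 680.
Subtract solutions that violate a single cap (substitute x_i' = x_i − (cap_i+1)): x_1 ≥ 9 gives C(8,3) = 56; x_2 ≥ 7 gives C(10,3) = 120; x_3 ≥ 7 gives C(10,3) = 120; x_4 ≥ 4 gives C(13,3) = 286. Together 582.
Add back pairs where two caps are both exceeded: 0 + 0 + 4 + 1 + 20 + 20 = 45.
By inclusion–exclusion the count is 680 − 582 + 45 = 143.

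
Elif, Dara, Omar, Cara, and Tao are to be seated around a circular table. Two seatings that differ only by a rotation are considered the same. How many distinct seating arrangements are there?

24

Fix one person's seat to break rotational symmetry; the remaining 4 people can be arranged in (4)! = 24 ways.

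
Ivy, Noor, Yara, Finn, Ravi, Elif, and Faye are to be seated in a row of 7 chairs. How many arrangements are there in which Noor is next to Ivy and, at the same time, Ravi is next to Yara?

Treat {Noor,Ivy} as one block (2 orders) and {Ravi,Yara} as another (2 orders).
That leaves 5 units to arrange: 2 × 2 × 5! = 4 × 120 = 480.

480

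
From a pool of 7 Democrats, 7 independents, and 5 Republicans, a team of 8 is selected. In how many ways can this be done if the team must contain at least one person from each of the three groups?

71589

Total 8-person selections from all 19: C(19,8) = 75582.
Subtract selections that omit an entire group: no Democrats → C(12,8) = 495; no independents → C(12,8) = 495; no Republicans → C(14,8) = 3003.
Add back selections omitting two groups (i.e. drawn from a single group): C(7,8) + C(7,8) + C(5,8) = 0.
By inclusion–exclusion: 75582 − 3993 + 0 = 71589.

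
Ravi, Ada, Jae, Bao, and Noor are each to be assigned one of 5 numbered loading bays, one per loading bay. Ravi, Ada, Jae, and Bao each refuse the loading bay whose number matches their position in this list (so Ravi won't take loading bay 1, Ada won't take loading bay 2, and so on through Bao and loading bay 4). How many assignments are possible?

Let Aᵢ (for 1 ≤ i ≤ 4) be the placements that put person i in their forbidden loading bay. Any j of these fix j positions, leaving (5−j)! ways to fill the rest, and there are C(4,j) ways to pick which j.
By inclusion–exclusion, the number of valid placements is Σ_{j=0}^{4} (−1)^j C(4,j)·(5−j)!.
Computing: 120 − 96 + 36 − 8 + 1 = 53.

53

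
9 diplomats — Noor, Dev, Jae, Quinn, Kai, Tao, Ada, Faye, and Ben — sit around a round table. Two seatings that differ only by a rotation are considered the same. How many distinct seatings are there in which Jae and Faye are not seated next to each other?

Without the restriction there are (8)! = 40320 seatings.
Seatings with Jae beside Faye: treat them as a block with 2 internal orders, giving 2 × (7)! = 10080.
Subtracting, 40320 − 10080 = 30240.

30240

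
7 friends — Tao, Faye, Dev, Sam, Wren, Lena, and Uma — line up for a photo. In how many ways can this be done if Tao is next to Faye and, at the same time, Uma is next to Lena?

Treat {Tao,Faye} as one block (2 orders) and {Uma,Lena} as another (2 orders).
That leaves 5 units to arrange: 2 × 2 × 5! = 4 × 120 = 480.

480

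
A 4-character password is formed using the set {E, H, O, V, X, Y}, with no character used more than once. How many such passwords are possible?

360

Choose and order 4 of the 6 symbols: the first character has 6 options, the next 5, then 4, 3.
6 × 5 × 4 × 3 = 360.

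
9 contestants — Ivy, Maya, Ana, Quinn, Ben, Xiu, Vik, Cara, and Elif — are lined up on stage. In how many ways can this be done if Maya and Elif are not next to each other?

There are 9! = 362880 arrangements in all. If Maya and Elif are adjacent, merging them into one block gives 2·(8)! = 80640 arrangements.
So 362880 − 80640 = 282240 arrangements keep them apart.

282240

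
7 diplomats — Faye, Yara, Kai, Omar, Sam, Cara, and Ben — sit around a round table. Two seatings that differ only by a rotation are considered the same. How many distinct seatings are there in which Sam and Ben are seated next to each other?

240

Treat {Sam, Ben} as one unit (2 internal orders) and seat the resulting 6 units around the table: (5)! circular arrangements.
So 2 × (5)! = 2 × 120 = 240.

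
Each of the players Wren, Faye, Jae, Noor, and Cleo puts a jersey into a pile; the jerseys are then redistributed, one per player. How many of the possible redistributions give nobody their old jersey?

Count assignments avoiding every fixed point. For any j of the 5 players fixed to their old jersey, the other 5−j can be arranged in (5−j)! ways.
By inclusion–exclusion this is Σ_{j=0}^{5} (−1)^j C(5,j)·(5−j)!.
Computing: 120 − 120 + 60 − 20 + 5 − 1 = 44.

44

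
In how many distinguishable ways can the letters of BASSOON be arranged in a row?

1260

Letter multiplicities in BASSOON: A×1, B×1, N×1, O×2, S×2.
So there are 7! / (2!·2!) = 1260 distinguishable arrangements.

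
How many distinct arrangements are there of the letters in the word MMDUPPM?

420

Letter multiplicities in MMDUPPM: D×1, M×3, P×2, U×1.
Dividing 7! = 5040 by 3!·2! = 12 for the repeated letters gives 420.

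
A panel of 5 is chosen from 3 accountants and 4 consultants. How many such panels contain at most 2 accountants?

Split by how many accountants are chosen (0 through 2).
Sum: C(3,0)·C(4,5) + C(3,1)·C(4,4) + C(3,2)·C(4,3) = 0 + 3 + 12 = 15.

15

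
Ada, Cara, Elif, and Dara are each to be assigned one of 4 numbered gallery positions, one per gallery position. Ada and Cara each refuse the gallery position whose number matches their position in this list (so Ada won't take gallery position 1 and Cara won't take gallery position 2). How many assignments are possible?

Let Aᵢ (for i ∈ {1, 2}) be the placements that put person i in their forbidden gallery position. Any j of these fix j positions, leaving (4−j)! ways to fill the rest, and there are C(2,j) ways to pick which j.
By inclusion–exclusion, the number of valid placements is Σ_{j=0}^{2} (−1)^j C(2,j)·(4−j)!.
Computing: 24 − 12 + 2 = 14.

14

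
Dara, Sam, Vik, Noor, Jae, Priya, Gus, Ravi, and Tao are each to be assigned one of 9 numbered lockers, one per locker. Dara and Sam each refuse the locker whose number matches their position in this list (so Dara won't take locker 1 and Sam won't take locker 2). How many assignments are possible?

Let Aᵢ (for i ∈ {1, 2}) be the placements that put person i in their forbidden locker. Any j of these fix j positions, leaving (9−j)! ways to fill the rest, and there are C(2,j) ways to pick which j.
By inclusion–exclusion, the number of valid placements is Σ_{j=0}^{2} (−1)^j C(2,j)·(9−j)!.
Computing: 362880 − 80640 + 5040 = 287280.

287280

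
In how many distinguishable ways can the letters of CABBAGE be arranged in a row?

1260

CABBAGE has 7 letters with A appearing twice and B appearing twice.
So there are 7! / (2!·2!) = 1260 distinguishable arrangements.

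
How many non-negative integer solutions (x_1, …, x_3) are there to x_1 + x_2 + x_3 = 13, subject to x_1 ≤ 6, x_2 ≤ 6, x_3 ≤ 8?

Without the upper bounds there are C(15,2) = 105 ways to split 13 among 3 variables.
Subtract solutions that violate a single cap (substitute x_i' = x_i − (cap_i+1)): x_1 ≥ 7 gives C(8,2) = 28; x_2 ≥ 7 gives C(8,2) = 28; x_3 ≥ 9 gives C(6,2) = 15. Together 71.
No two caps can be exceeded simultaneously, so the pair terms are all 0.
By inclusion–exclusion the count is 105 − 71 + 0 = 34.

34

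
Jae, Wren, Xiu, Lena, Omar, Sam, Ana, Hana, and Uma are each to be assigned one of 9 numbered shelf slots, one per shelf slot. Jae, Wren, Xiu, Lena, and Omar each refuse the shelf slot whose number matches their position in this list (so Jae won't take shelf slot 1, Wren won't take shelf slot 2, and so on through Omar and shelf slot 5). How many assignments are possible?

205056

Let Aᵢ (for 1 ≤ i ≤ 5) be the placements that put person i in their forbidden shelf slot. Any j of these fix j positions, leaving (9−j)! ways to fill the rest, and there are C(5,j) ways to pick which j.
By inclusion–exclusion, the number of valid placements is Σ_{j=0}^{5} (−1)^j C(5,j)·(9−j)!.
Computing: 362880 − 201600 + 50400 − 7200 + 600 − 24 = 205056.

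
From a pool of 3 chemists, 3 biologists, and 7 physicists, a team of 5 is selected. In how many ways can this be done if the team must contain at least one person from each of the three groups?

798

Total 5-person selections from all 13: C(13,5) = 1287.
Subtract selections that omit an entire group: no chemists → C(10,5) = 252; no biologists → C(10,5) = 252; no physicists → C(6,5) = 6.
Add back selections omitting two groups (i.e. drawn from a single group): C(3,5) + C(3,5) + C(7,5) = 21.
By inclusion–exclusion: 1287 − 510 + 21 = 798.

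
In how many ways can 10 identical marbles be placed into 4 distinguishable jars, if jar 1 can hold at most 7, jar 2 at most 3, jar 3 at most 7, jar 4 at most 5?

148

Ignoring the caps, the number of non-negative solutions to x_1+…+x_4 = 10 is C(13,3) = 286.
Subtract solutions that violate a single cap (substitute x_i' = x_i − (cap_i+1)): x_1 ≥ 8 gives C(5,3) = 10; x_2 ≥ 4 gives C(9,3) = 84; x_3 ≥ 8 gives C(5,3) = 10; x_4 ≥ 6 gives C(7,3) = 35. Together 139.
Add back pairs where two caps are both exceeded: 0 + 0 + 0 + 0 + 1 + 0 = 1.
By inclusion–exclusion the count is 286 − 139 + 1 = 148.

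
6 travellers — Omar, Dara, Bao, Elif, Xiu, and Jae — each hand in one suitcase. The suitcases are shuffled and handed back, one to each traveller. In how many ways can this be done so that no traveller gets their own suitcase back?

265

This is the derangement count D_6: permutations of 6 items with no fixed point.
By inclusion–exclusion this is Σ_{j=0}^{6} (−1)^j C(6,j)·(6−j)!.
Computing: 720 − 720 + 360 − 120 + 30 − 6 + 1 = 265.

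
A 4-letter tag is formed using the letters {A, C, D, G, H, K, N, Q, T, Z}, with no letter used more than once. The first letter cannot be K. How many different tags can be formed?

4536

The first letter has 10−1 = 9 choices (anything except K).
The remaining 3 letters are filled from the other 9 symbols without repetition: 9 × 8 × 7 = 504.
Total: 9 × 504 = 4536.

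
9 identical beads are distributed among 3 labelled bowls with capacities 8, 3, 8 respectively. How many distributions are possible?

Ignoring the caps, the number of non-negative solutions to x_1+…+x_3 = 9 is C(11,2) = 55.
Subtract solutions that violate a single cap (substitute x_i' = x_i − (cap_i+1)): x_1 ≥ 9 gives C(2,2) = 1; x_2 ≥ 4 gives C(7,2) = 21; x_3 ≥ 9 gives C(2,2) = 1. Together 23.
No two caps can be exceeded simultaneously, so the pair terms are all 0.
By inclusion–exclusion the count is 55 − 23 + 0 = 32.

32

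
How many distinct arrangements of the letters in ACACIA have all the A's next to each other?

12

Treat the 3 copies of A as a single block. The multiset to arrange is then {AAA, C, C, I}, 4 items in all.
That gives (4)!/(2!) = 12 arrangements.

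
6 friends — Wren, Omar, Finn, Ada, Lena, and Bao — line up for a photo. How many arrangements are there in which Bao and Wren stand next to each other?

240

Glue Bao and Wren into one block (2 internal orders), leaving 5 units to arrange in a row.
That gives 2 × 5! = 2 × 120 = 240.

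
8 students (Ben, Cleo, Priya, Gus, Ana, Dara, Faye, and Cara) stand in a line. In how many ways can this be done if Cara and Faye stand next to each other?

10080

Glue Cara and Faye into one block (2 internal orders), leaving 7 units to arrange in a row.
So the count is 2·(7)! = 10080.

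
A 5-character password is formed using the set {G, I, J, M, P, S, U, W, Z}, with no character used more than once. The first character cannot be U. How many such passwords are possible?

The first character has 9−1 = 8 choices (anything except U).
The remaining 4 characters are filled from the other 8 symbols without repetition: 8 × 7 × 6 × 5 = 1680.
Total: 8 × 1680 = 13440.

13440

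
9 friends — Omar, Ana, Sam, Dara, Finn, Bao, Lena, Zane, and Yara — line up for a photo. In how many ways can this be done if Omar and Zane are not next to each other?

282240

Of the 9! = 362880 arrangements, those with Omar and Zane adjacent number 2 × 8! = 80640 (treat the pair as a block with 2 internal orders).
Complementary counting: 362880 − 80640 = 282240.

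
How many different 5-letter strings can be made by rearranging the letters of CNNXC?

30

Letter multiplicities in CNNXC: C×2, N×2, X×1.
Dividing 5! = 120 by 2!·2! = 4 for the repeated letters gives 30.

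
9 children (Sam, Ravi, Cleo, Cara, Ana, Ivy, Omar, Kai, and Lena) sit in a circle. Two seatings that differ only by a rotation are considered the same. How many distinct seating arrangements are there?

40320

Fix one person's seat to break rotational symmetry; the remaining 8 people can be arranged in (8)! = 40320 ways.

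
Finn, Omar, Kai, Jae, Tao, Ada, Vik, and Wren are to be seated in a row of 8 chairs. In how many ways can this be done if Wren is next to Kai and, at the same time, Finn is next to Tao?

2880

Treat {Wren,Kai} as one block (2 orders) and {Finn,Tao} as another (2 orders).
That leaves 6 units to arrange: 2 × 2 × 6! = 4 × 720 = 2880.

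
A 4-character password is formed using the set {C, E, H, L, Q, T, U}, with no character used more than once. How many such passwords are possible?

Choose and order 4 of the 7 symbols: the first character has 7 options, the next 6, then 5, 4.
7 × 6 × 5 × 4 = 840.

840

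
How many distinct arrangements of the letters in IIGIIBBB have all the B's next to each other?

Treat the 3 copies of B as a single block. The multiset to arrange is then {BBB, G, I, I, I, I}, 6 items in all.
That gives (6)!/(4!) = 30 arrangements.

30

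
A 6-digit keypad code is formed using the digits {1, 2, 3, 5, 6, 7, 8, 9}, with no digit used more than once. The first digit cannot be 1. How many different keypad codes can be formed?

17640

The first digit has 8−1 = 7 choices (anything except 1).
The remaining 5 digits are filled from the other 7 symbols without repetition: 7 × 6 × 5 × 4 × 3 = 2520.
Total: 7 × 2520 = 17640.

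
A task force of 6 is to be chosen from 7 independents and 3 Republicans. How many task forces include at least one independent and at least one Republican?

203

With no constraint there are C(10,6) = 210 possible selections.
Subtract selections that omit an entire group: no independents → C(3,6) = 0; no Republicans → C(7,6) = 7.
Both groups omitted at once is impossible, so 210 − 7 = 203.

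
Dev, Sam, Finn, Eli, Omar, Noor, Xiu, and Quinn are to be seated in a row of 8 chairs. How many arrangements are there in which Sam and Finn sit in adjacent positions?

10080

Glue Sam and Finn into one block (2 internal orders), leaving 7 units to arrange in a row.
So the count is 2·(7)! = 10080.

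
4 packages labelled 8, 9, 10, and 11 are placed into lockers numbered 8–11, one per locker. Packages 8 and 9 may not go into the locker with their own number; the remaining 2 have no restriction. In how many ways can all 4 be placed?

Let Aᵢ (for i ∈ {8, 9}) be the placements that put package i in its forbidden locker. Any j of these fix j positions, leaving (4−j)! ways to fill the rest, and there are C(2,j) ways to pick which j.
By inclusion–exclusion, the number of valid placements is Σ_{j=0}^{2} (−1)^j C(2,j)·(4−j)!.
Computing: 24 − 12 + 2 = 14.

14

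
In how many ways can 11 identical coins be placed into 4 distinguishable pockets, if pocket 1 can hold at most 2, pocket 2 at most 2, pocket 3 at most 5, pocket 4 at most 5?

18

Without the upper bounds there are C(14,3) = 364 ways to split 11 among 4 pockets.
Subtract solutions that violate a single cap (substitute x_i' = x_i − (cap_i+1)): x_1 ≥ 3 gives C(11,3) = 165; x_2 ≥ 3 gives C(11,3) = 165; x_3 ≥ 6 gives C(8,3) = 56; x_4 ≥ 6 gives C(8,3) = 56. Together 442.
Add back pairs where two caps are both exceeded: 56 + 10 + 10 + 10 + 10 + 0 = 96.
By inclusion–exclusion the count is 364 − 442 + 96 = 18.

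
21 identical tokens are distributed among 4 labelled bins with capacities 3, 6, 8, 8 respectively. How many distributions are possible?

By stars and bars, unrestricted non-negative solutions to x_1+…+x_4 = 21 number C(21+3,3) = 2024.
Subtract solutions that violate a single cap (substitute x_i' = x_i − (cap_i+1)): x_1 ≥ 4 gives C(20,3) = 1140; x_2 ≥ 7 gives C(17,3) = 680; x_3 ≥ 9 gives C(15,3) = 455; x_4 ≥ 9 gives C(15,3) = 455. Together 2730.
Add back pairs where two caps are both exceeded: 286 + 165 + 165 + 56 + 56 + 20 = 748.
Subtract triples: 4 + 4 + 0 + 0 = 8.
By inclusion–exclusion the count is 2024 − 2730 + 748 − 8 = 34.

34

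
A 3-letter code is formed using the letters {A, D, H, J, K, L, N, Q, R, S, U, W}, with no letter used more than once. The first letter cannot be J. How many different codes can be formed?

1210

The first letter has 12−1 = 11 choices (anything except J).
The remaining 2 letters are filled from the other 11 symbols without repetition: 11 × 10 = 110.
Total: 11 × 110 = 1210.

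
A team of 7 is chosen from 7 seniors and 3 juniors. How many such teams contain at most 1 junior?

22

Split by how many juniors are chosen (0 through 1).
Sum: C(3,0)·C(7,7) + C(3,1)·C(7,6) = 1 + 21 = 22.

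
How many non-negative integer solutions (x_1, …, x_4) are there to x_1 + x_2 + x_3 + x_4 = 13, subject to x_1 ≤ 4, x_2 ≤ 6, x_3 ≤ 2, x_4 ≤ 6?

Without the upper bounds there are C(16,3) = 560 ways to split 13 among 4 variables.
Subtract solutions that violate a single cap (substitute x_i' = x_i − (cap_i+1)): x_1 ≥ 5 gives C(11,3) = 165; x_2 ≥ 7 gives C(9,3) = 84; x_3 ≥ 3 gives C(13,3) = 286; x_4 ≥ 7 gives C(9,3) = 84. Together 619.
Add back pairs where two caps are both exceeded: 4 + 56 + 4 + 20 + 0 + 20 = 104.
By inclusion–exclusion the count is 560 − 619 + 104 = 45.

45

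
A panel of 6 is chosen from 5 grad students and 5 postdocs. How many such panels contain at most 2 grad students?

55

Split by how many grad students are chosen (0 through 2).
Sum: C(5,0)·C(5,6) + C(5,1)·C(5,5) + C(5,2)·C(5,4) = 0 + 5 + 50 = 55.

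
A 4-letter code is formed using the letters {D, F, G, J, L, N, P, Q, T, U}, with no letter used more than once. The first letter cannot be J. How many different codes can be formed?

4536

The first letter has 10−1 = 9 choices (anything except J).
The remaining 3 letters are filled from the other 9 symbols without repetition: 9 × 8 × 7 = 504.
Total: 9 × 504 = 4536.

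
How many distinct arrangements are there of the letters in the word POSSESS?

210

The 7 letters of POSSESS have repeats: S appearing 4 times.
The number of distinct arrangements is 7!/(4!) = 5040/24 = 210.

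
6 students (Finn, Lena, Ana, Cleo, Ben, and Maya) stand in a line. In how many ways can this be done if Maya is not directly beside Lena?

There are 6! = 720 arrangements in all. If Maya and Lena are adjacent, merging them into one block gives 2·(5)! = 240 arrangements.
So 720 − 240 = 480 arrangements keep them apart.

480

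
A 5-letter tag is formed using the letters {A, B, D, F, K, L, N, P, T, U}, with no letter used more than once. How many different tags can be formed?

With no repetition, fill the 5 letters in order: 10 choices, then 9, down to 6.
That product is 10 × 9 × 8 × 7 × 6 = 30240.

30240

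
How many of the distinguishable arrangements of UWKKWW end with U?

10

Fix U in the last position and arrange the remaining 5 letters.
Those 5 letters have K appearing twice and W appearing 3 times, giving (5)!/(3!·2!) = 10.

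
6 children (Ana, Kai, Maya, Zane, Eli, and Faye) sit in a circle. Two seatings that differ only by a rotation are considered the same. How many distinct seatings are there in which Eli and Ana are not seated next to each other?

72

All circular seatings of 6 people number (5)! = 120.
Seatings with Eli beside Ana: treat them as a block with 2 internal orders, giving 2 × (4)! = 48.
Subtracting, 120 − 48 = 72.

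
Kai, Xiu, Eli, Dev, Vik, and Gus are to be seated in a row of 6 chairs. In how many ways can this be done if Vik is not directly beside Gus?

480

There are 6! = 720 arrangements in all. If Vik and Gus are adjacent, merging them into one block gives 2·(5)! = 240 arrangements.
Complementary counting: 720 − 240 = 480.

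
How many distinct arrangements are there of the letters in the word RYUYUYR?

210

Letter multiplicities in RYUYUYR: R×2, U×2, Y×3.
The number of distinct arrangements is 7!/(3!·2!·2!) = 5040/24 = 210.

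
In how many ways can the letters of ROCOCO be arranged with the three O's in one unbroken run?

12

Treat the 3 copies of O as a single block. The multiset to arrange is then {OOO, C, C, R}, 4 items in all.
That gives (4)!/(2!) = 12 arrangements.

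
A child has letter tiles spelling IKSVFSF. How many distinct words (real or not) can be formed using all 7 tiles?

The 7 letters of IKSVFSF have repeats: F appearing twice and S appearing twice.
Dividing 7! = 5040 by 2!·2! = 4 for the repeated letters gives 1260.

1260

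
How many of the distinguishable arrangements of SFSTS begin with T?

4

Fix T in the first position and arrange the remaining 4 letters.
Those 4 letters have S appearing 3 times, giving (4)!/(3!) = 4.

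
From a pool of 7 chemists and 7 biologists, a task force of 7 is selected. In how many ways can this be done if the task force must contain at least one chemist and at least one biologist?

Total 7-person selections from all 14: C(14,7) = 3432.
Selections missing a whole group: no chemists → C(7,7) = 1; no biologists → C(7,7) = 1.
Both groups omitted at once is impossible, so 3432 − 2 = 3430.

3430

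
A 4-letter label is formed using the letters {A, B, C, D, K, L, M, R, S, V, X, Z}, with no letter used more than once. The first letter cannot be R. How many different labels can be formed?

10890

The first letter has 12−1 = 11 choices (anything except R).
The remaining 3 letters are filled from the other 11 symbols without repetition: 11 × 10 × 9 = 990.
Total: 11 × 990 = 10890.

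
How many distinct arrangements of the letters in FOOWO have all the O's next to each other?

6

Treat the 3 copies of O as a single block. The multiset to arrange is then {OOO, F, W}, 3 items in all.
All 3 items are distinct, so there are (3)! = 6 arrangements.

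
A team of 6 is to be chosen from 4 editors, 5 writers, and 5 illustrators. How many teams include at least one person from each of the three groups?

2625

Total 6-person selections from all 14: C(14,6) = 3003.
Selections missing a whole group: no editors → C(10,6) = 210; no writers → C(9,6) = 84; no illustrators → C(9,6) = 84.
Add back selections omitting two groups (i.e. drawn from a single group): C(4,6) + C(5,6) + C(5,6) = 0.
By inclusion–exclusion: 3003 − 378 + 0 = 2625.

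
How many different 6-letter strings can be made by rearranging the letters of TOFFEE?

Letter multiplicities in TOFFEE: E×2, F×2, O×1, T×1.
Dividing 6! = 720 by 2!·2! = 4 for the repeated letters gives 180.

180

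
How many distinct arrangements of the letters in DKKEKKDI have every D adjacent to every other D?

Treat the 2 copies of D as a single block. The multiset to arrange is then {DD, E, I, K, K, K, K}, 7 items in all.
That gives (7)!/(4!) = 210 arrangements.

210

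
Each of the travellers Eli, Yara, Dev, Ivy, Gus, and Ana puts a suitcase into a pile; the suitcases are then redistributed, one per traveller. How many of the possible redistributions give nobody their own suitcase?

This is the derangement count D_6: permutations of 6 items with no fixed point.
By inclusion–exclusion this is Σ_{j=0}^{6} (−1)^j C(6,j)·(6−j)!.
Computing: 720 − 720 + 360 − 120 + 30 − 6 + 1 = 265.

265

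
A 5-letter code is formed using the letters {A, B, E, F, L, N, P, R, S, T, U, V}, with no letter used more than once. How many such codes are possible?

This is a permutation of 5 out of 12: P(12,5) = 12!/7!.
That product is 12 × 11 × 10 × 9 × 8 = 95040.

95040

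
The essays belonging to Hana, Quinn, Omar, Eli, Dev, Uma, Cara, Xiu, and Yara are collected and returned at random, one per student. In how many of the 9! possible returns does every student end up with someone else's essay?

133496

Count assignments avoiding every fixed point. For any j of the 9 students fixed to their own essay, the other 9−j can be arranged in (9−j)! ways.
By inclusion–exclusion this is Σ_{j=0}^{9} (−1)^j C(9,j)·(9−j)!.
Computing: 362880 − 362880 + 181440 − 60480 + 15120 − 3024 + 504 − 72 + 9 − 1 = 133496.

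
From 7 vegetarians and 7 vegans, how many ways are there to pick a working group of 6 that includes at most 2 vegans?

889

Split by how many vegans are chosen (0 through 2).
Sum: C(7,0)·C(7,6) + C(7,1)·C(7,5) + C(7,2)·C(7,4) = 7 + 147 + 735 = 889.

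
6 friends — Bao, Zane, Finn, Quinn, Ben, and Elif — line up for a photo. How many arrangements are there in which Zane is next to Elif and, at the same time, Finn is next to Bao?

96

Treat {Zane,Elif} as one block (2 orders) and {Finn,Bao} as another (2 orders).
That leaves 4 units to arrange: 2 × 2 × 4! = 4 × 24 = 96.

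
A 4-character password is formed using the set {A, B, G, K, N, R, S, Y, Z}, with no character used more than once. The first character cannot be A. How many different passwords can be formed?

2688

The first character has 9−1 = 8 choices (anything except A).
The remaining 3 characters are filled from the other 8 symbols without repetition: 8 × 7 × 6 = 336.
Total: 8 × 336 = 2688.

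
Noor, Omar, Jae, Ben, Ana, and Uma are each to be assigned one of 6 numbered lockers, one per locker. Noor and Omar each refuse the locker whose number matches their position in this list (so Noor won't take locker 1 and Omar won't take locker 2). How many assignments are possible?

Let Aᵢ (for i ∈ {1, 2}) be the placements that put person i in their forbidden locker. Any j of these fix j positions, leaving (6−j)! ways to fill the rest, and there are C(2,j) ways to pick which j.
By inclusion–exclusion, the number of valid placements is Σ_{j=0}^{2} (−1)^j C(2,j)·(6−j)!.
Computing: 720 − 240 + 24 = 504.

504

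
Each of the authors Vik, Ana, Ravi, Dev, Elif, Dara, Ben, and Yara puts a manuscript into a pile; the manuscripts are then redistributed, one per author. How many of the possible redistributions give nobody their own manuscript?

Count assignments avoiding every fixed point. For any j of the 8 authors fixed to their own manuscript, the other 8−j can be arranged in (8−j)! ways.
By inclusion–exclusion this is Σ_{j=0}^{8} (−1)^j C(8,j)·(8−j)!.
Computing: 40320 − 40320 + 20160 − 6720 + 1680 − 336 + 56 − 8 + 1 = 14833.

14833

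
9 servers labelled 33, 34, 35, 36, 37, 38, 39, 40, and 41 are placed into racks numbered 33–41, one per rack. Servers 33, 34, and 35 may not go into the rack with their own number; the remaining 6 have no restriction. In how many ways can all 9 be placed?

256320

Let Aᵢ (for i ∈ {33, 34, 35}) be the placements that put server i in its forbidden rack. Any j of these fix j positions, leaving (9−j)! ways to fill the rest, and there are C(3,j) ways to pick which j.
By inclusion–exclusion, the number of valid placements is Σ_{j=0}^{3} (−1)^j C(3,j)·(9−j)!.
Computing: 362880 − 120960 + 15120 − 720 = 256320.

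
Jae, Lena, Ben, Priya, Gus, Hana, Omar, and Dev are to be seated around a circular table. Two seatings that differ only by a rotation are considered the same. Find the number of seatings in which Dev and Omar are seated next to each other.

Treat {Dev, Omar} as one unit (2 internal orders) and seat the resulting 7 units around the table: (6)! circular arrangements.
So 2 × (6)! = 2 × 720 = 1440.

1440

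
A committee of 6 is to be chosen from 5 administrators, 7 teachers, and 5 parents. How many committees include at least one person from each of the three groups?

Unrestricted: C(17,6) = 12376 ways to pick any 6 of the 17.
Subtract selections that omit an entire group: no administrators → C(12,6) = 924; no teachers → C(10,6) = 210; no parents → C(12,6) = 924.
Add back selections omitting two groups (i.e. drawn from a single group): C(5,6) + C(7,6) + C(5,6) = 7.
By inclusion–exclusion: 12376 − 2058 + 7 = 10325.

10325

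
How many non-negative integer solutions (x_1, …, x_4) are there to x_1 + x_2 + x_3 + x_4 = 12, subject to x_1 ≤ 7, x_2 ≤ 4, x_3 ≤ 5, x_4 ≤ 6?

Without the upper bounds there are C(15,3) = 455 ways to split 12 among 4 variables.
Subtract solutions that violate a single cap (substitute x_i' = x_i − (cap_i+1)): x_1 ≥ 8 gives C(7,3) = 35; x_2 ≥ 5 gives C(10,3) = 120; x_3 ≥ 6 gives C(9,3) = 84; x_4 ≥ 7 gives C(8,3) = 56. Together 295.
Add back pairs where two caps are both exceeded: 0 + 0 + 0 + 4 + 1 + 0 = 5.
By inclusion–exclusion the count is 455 − 295 + 5 = 165.

165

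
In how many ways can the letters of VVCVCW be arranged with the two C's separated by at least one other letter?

40

Total arrangements of VVCVCW: 6!/(3!·2!) = 60.
If the two C's are adjacent, glue them into one block, leaving 5 items to arrange: (5)!/(3!) = 20 ways.
Hence 60 − 20 = 40.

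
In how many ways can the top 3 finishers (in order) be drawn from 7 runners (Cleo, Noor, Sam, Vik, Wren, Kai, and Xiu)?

210

There are 7 choices for 1st place, 6 for 2nd, and 5 for 3rd.
That gives 7 × 6 × 5 = 210.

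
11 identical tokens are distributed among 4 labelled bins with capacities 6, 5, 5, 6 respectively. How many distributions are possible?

Ignoring the caps, the number of non-negative solutions to x_1+…+x_4 = 11 is C(14,3) = 364.
Subtract solutions that violate a single cap (substitute x_i' = x_i − (cap_i+1)): x_1 ≥ 7 gives C(7,3) = 35; x_2 ≥ 6 gives C(8,3) = 56; x_3 ≥ 6 gives C(8,3) = 56; x_4 ≥ 7 gives C(7,3) = 35. Together 182.
No two caps can be exceeded simultaneously, so the pair terms are all 0.
By inclusion–exclusion the count is 364 − 182 + 0 = 182.

182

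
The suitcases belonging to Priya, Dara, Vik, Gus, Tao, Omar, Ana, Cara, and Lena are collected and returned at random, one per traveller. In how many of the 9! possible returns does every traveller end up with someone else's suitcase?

This is the derangement count D_9: permutations of 9 items with no fixed point.
By inclusion–exclusion this is Σ_{j=0}^{9} (−1)^j C(9,j)·(9−j)!.
Computing: 362880 − 362880 + 181440 − 60480 + 15120 − 3024 + 504 − 72 + 9 − 1 = 133496.

133496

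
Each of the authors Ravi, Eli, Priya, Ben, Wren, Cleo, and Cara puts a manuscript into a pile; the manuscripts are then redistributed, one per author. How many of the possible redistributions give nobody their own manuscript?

This is the derangement count D_7: permutations of 7 items with no fixed point.
By inclusion–exclusion this is Σ_{j=0}^{7} (−1)^j C(7,j)·(7−j)!.
Computing: 5040 − 5040 + 2520 − 840 + 210 − 42 + 7 − 1 = 1854.

1854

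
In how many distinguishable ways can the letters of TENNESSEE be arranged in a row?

Letter multiplicities in TENNESSEE: E×4, N×2, S×2, T×1.
The number of distinct arrangements is 9!/(4!·2!·2!) = 362880/96 = 3780.

3780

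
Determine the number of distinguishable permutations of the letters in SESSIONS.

1680

The 8 letters of SESSIONS have repeats: S appearing 4 times.
Dividing 8! = 40320 by 4! = 24 for the repeated letters gives 1680.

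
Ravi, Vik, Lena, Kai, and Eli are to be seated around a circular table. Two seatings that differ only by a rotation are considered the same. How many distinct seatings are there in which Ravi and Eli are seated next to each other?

Glue Ravi and Eli into a block (2 internal orders). Seating 4 units around a circle gives (3)! arrangements.
So 2 × (3)! = 2 × 6 = 12.

12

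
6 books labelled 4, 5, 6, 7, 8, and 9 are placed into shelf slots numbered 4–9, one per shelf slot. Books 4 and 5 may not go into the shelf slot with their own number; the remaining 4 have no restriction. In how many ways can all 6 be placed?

504

Let Aᵢ (for i ∈ {4, 5}) be the placements that put book i in its forbidden shelf slot. Any j of these fix j positions, leaving (6−j)! ways to fill the rest, and there are C(2,j) ways to pick which j.
By inclusion–exclusion, the number of valid placements is Σ_{j=0}^{2} (−1)^j C(2,j)·(6−j)!.
Computing: 720 − 240 + 24 = 504.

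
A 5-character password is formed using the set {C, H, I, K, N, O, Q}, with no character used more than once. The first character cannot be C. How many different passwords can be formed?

2160

The first character has 7−1 = 6 choices (anything except C).
The remaining 4 characters are filled from the other 6 symbols without repetition: 6 × 5 × 4 × 3 = 360.
Total: 6 × 360 = 2160.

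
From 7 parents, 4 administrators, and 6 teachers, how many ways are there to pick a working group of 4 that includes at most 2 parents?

Split by how many parents are chosen (0 through 2).
Sum: C(7,0)·C(10,4) + C(7,1)·C(10,3) + C(7,2)·C(10,2) = 210 + 840 + 945 = 1995.

1995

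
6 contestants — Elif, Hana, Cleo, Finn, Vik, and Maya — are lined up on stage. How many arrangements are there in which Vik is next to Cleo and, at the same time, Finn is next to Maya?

Treat {Vik,Cleo} as one block (2 orders) and {Finn,Maya} as another (2 orders).
That leaves 4 units to arrange: 2 × 2 × 4! = 4 × 24 = 96.

96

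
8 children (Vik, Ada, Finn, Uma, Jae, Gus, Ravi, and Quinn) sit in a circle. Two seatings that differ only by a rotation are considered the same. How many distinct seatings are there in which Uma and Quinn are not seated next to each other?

3600

All circular seatings of 8 people number (7)! = 5040.
Those with Uma next to Quinn: fuse the pair into one unit and seat 7 units around a circle — 2·(6)! = 1440.
Subtracting, 5040 − 1440 = 3600.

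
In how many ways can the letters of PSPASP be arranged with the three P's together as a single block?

Treat the 3 copies of P as a single block. The multiset to arrange is then {PPP, A, S, S}, 4 items in all.
That gives (4)!/(2!) = 12 arrangements.

12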